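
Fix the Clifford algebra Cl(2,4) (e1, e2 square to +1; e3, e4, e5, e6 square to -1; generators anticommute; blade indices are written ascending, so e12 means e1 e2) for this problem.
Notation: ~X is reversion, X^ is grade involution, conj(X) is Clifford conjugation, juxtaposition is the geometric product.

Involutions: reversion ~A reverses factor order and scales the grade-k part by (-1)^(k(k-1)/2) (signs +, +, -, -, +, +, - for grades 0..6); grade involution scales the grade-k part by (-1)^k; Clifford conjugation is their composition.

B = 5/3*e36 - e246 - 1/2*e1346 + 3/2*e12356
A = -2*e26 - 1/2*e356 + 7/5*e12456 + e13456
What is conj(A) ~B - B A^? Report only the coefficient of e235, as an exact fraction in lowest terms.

first term: -2*e4 + 4/3*e5 - 3/4*e12 + 7/5*e15 - 10/3*e23 + 3/2*e24 + 21/10*e34 + 3*e135 - 23/12*e145 - 7/10*e235 + e1234 - e1235 - 1/2*e2345 + 7/3*e12345
second term: -2*e4 + 4/3*e5 + 3/4*e12 - 7/5*e15 + 10/3*e23 - 3/2*e24 - 21/10*e34 - 3*e135 + 23/12*e145 + 7/10*e235 + e1234 - e1235 - 1/2*e2345 + 7/3*e12345
Answer: -7/5


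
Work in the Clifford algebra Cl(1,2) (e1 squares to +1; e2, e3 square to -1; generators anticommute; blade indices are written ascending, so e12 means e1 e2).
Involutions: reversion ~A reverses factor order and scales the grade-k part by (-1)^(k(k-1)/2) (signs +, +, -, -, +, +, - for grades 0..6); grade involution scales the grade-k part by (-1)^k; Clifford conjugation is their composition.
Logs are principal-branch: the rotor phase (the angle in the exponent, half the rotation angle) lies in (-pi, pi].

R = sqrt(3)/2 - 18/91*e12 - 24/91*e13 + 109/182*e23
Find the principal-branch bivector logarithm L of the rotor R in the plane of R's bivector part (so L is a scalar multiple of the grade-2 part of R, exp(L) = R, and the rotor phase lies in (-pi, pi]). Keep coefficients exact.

The scalar part of R is sqrt(3)/2, which pins the rotor phase on the principal branch; dividing the bivector part by the sine of that phase recovers the unit plane, and L is the phase times that plane.
Concretely: cos(phase) = sqrt(3)/2 gives phase = ±pi/6, and since phase/sin(phase) is even the sign is immaterial: L = (phase/sin(phase)) * <R>_2 = (pi/3) * <R>_2.
Answer: -6*pi/91*e12 - 8*pi/91*e13 + 109*pi/546*e23


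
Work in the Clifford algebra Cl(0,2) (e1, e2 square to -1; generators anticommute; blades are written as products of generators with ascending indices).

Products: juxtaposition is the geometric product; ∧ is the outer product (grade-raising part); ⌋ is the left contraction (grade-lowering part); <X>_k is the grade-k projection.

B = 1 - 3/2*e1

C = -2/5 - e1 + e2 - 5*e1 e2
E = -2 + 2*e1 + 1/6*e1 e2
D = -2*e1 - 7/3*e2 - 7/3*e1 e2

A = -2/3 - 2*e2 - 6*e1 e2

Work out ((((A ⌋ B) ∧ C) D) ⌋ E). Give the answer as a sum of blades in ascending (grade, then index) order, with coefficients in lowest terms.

step 1: -2/3 + e1
step 2: 4/15 + 4/15*e1 - 2/3*e2 + 13/3*e1 e2
step 3: 409/45 + 167/15*e1 - 26/3*e2 - 116/45*e1 e2
step 4: -5402/135 + 251/15*e1 - 167/90*e2 + 409/270*e1 e2
Answer: -5402/135 + 251/15*e1 - 167/90*e2 + 409/270*e1 e2


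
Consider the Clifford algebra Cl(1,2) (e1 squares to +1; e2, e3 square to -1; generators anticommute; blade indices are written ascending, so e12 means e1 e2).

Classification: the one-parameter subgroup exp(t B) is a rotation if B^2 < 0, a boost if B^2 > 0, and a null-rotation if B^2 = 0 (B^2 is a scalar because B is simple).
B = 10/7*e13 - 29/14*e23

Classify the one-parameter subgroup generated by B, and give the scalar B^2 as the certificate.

B^2 term by term: the squares give (10/7)^2*(e13)^2 + (-29/14)^2*(e23)^2 = 100/49*(+1) + 841/196*(-1) = -9/4 (each basis 2-blade squares to minus the product of its generators' squares); cross terms between blades sharing an index anticommute and cancel. So B^2 = -9/4.
Answer: rotation, certificate B^2 = -9/4. The scalar -9/4 is the complete invariant here: its sign names the subgroup type.


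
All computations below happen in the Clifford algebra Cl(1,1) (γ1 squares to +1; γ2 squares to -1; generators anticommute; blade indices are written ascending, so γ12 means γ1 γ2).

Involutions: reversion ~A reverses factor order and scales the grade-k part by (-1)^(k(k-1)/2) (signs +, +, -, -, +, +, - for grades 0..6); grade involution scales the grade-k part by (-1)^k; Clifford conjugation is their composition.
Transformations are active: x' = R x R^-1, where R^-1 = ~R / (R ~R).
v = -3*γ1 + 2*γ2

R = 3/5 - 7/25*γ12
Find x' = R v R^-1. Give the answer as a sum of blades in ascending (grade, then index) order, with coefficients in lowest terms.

~R = 3/5 + 7/25*γ12, and R ~R = 176/625, so R^-1 = ~R / (176/625).
R v = -31/25*γ1 + 9/25*γ2
Answer: -201/88*γ1 - 41/88*γ2


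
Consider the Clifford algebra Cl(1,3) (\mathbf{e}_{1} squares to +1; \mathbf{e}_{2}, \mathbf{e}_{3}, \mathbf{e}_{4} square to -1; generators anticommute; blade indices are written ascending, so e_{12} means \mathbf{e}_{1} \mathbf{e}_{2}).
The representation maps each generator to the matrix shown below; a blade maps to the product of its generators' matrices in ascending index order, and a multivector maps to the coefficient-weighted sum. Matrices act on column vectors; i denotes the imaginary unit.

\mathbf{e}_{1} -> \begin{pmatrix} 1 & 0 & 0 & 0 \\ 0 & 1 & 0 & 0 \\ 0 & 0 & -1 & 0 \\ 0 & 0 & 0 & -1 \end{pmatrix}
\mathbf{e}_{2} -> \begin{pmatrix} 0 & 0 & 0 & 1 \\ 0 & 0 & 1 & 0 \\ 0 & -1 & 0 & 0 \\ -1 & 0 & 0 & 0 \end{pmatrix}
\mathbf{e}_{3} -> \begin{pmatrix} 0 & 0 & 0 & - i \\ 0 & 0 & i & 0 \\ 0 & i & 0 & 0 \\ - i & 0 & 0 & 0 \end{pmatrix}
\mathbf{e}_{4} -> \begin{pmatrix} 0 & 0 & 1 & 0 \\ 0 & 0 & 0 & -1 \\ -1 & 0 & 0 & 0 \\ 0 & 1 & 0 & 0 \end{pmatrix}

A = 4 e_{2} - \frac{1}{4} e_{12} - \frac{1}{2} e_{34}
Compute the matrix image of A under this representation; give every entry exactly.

Bivector images (products of the table entries): rho(e_{12}) = rho(\mathbf{e}_{1})rho(\mathbf{e}_{2}) = \begin{pmatrix} 0 & 0 & 0 & 1 \\ 0 & 0 & 1 & 0 \\ 0 & 1 & 0 & 0 \\ 1 & 0 & 0 & 0 \end{pmatrix}; rho(e_{34}) = rho(\mathbf{e}_{3})rho(\mathbf{e}_{4}) = \begin{pmatrix} 0 & - i & 0 & 0 \\ - i & 0 & 0 & 0 \\ 0 & 0 & 0 & - i \\ 0 & 0 & - i & 0 \end{pmatrix}.
M = (4)*rho(e_{2}) + (-\frac{1}{4})*rho(e_{12}) + (-\frac{1}{2})*rho(e_{34}), summed entrywise:
Answer: \begin{pmatrix} 0 & \frac{i}{2} & 0 & \frac{15}{4} \\ \frac{i}{2} & 0 & \frac{15}{4} & 0 \\ 0 & - \frac{17}{4} & 0 & \frac{i}{2} \\ - \frac{17}{4} & 0 & \frac{i}{2} & 0 \end{pmatrix}


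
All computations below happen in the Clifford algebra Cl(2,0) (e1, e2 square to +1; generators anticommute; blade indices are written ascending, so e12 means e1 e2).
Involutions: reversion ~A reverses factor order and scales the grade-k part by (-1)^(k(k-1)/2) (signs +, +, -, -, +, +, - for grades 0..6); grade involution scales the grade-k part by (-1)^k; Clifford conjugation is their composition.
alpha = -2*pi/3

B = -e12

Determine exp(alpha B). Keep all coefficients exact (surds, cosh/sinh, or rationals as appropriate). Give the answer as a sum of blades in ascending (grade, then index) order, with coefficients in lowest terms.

B^2 = (-1)^2*(e12)^2 = 1*(-1) = -1 (a basis 2-blade squares to minus the product of its generators' squares).
B^2 = -1 — circular case — the even/odd split gives cos and sin: l = 1, alpha*l = -2*pi/3, so exp(alpha B) = cos(-2*pi/3) + (sin(-2*pi/3)/1)*B = -1/2 + (-sqrt(3)/2)*B.
Answer: -1/2 + sqrt(3)/2*e12


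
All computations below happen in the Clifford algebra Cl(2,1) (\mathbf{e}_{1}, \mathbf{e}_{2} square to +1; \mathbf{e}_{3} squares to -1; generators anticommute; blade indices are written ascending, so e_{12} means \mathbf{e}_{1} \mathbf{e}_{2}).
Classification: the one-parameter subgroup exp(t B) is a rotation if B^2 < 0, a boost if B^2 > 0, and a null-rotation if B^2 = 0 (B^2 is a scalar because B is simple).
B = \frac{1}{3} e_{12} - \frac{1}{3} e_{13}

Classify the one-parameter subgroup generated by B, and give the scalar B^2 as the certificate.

B^2 term by term: the squares give (\frac{1}{3})^2*(e_{12})^2 + (-\frac{1}{3})^2*(e_{13})^2 = \frac{1}{9}*(-1) + \frac{1}{9}*(+1) = 0 (each basis 2-blade squares to minus the product of its generators' squares); cross terms between blades sharing an index anticommute and cancel. So B^2 = 0.
Answer: null-rotation, certificate B^2 = 0. Why this suffices: the scalar 0 survives any versor conjugation, so its sign alone determines the class however B is presented.


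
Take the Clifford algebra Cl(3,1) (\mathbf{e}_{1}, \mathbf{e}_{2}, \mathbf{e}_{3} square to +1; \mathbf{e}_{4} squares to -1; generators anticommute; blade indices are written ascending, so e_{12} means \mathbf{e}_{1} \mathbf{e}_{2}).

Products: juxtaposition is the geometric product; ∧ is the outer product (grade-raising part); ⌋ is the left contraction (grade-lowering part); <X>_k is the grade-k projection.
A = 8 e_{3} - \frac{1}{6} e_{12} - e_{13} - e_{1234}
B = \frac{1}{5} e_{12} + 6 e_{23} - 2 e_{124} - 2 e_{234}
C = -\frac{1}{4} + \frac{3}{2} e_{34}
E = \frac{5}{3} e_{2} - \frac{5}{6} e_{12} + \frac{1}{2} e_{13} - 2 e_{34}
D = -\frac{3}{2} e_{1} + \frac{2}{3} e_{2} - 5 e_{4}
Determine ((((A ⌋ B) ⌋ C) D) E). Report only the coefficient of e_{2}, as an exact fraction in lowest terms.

step 1: \frac{1}{30} - 48 e_{2} - \frac{1}{3} e_{4} + 16 e_{24}
step 2: -\frac{1}{120} - \frac{1}{2} e_{3} + \frac{1}{20} e_{34}
step 3: \frac{1}{80} e_{1} - \frac{1}{180} e_{2} + \frac{1}{4} e_{3} + \frac{1}{24} e_{4} - \frac{3}{4} e_{13} + \frac{1}{3} e_{23} + \frac{5}{2} e_{34} - \frac{3}{40} e_{134} + \frac{1}{30} e_{234}
step 4: -\frac{1001}{216} + \frac{11}{540} e_{1} - \frac{37}{480} e_{2} - \frac{911}{1440} e_{3} - \frac{37}{80} e_{4} + \frac{3}{16} e_{12} + \frac{5}{18} e_{13} + \frac{1}{4} e_{14} + \frac{5}{24} e_{23} - \frac{53}{72} e_{24} + \frac{1}{18} e_{34} + \frac{47}{45} e_{123} - \frac{13}{720} e_{124} + \frac{17}{720} e_{134} + \frac{3053}{720} e_{234} - \frac{53}{24} e_{1234}
Answer: -\frac{37}{480}


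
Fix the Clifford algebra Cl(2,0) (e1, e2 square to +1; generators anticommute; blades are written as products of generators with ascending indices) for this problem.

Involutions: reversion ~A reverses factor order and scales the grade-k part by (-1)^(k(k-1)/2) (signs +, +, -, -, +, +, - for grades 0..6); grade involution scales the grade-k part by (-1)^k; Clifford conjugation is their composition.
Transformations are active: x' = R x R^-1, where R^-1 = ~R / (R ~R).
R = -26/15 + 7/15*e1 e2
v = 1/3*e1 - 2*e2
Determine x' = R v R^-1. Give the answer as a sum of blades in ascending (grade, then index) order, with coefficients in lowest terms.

~R = -26/15 - 7/15*e1 e2, and R ~R = 29/9, so R^-1 = ~R / (29/9).
R v = -68/45*e1 + 149/45*e2
Answer: 937/725*e1 - 3398/2175*e2


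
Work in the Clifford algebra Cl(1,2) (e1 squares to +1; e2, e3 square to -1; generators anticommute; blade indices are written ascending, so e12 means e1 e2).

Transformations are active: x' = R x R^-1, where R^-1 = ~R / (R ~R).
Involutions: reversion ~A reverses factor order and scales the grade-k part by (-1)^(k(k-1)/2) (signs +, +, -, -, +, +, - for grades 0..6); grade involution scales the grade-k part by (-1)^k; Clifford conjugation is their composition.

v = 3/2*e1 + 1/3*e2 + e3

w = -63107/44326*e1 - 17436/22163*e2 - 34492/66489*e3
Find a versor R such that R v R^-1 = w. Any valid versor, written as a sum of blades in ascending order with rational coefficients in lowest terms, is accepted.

The midline construction: v and w both square to 41/36, so reflecting in their sum 1691/22163*e1 - 30145/66489*e2 + 31997/66489*e3 exchanges them.
Answer: 1691/22163*e1 - 30145/66489*e2 + 31997/66489*e3


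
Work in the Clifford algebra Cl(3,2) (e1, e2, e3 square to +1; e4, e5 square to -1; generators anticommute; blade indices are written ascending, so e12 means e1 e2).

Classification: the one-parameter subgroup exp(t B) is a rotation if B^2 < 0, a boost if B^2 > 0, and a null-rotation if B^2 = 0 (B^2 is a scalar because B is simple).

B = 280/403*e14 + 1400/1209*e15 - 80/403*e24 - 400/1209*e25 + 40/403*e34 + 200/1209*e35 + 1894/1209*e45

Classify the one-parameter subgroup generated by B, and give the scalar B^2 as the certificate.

B^2 term by term: the squares give (280/403)^2*(e14)^2 + (1400/1209)^2*(e15)^2 + (-80/403)^2*(e24)^2 + (-400/1209)^2*(e25)^2 + (40/403)^2*(e34)^2 + (200/1209)^2*(e35)^2 + (1894/1209)^2*(e45)^2 = 78400/162409*(+1) + 1960000/1461681*(+1) + 6400/162409*(+1) + 160000/1461681*(+1) + 1600/162409*(+1) + 40000/1461681*(+1) + 3587236/1461681*(-1) = -4/9 (each basis 2-blade squares to minus the product of its generators' squares); cross terms between blades sharing an index anticommute and cancel; the commuting (index-disjoint) pairs give grade-4 terms 2*c*c'*(blade product), which cancel blade by blade — e1245: 224000/487227 - 224000/487227 = 0; e1345: -112000/487227 + 112000/487227 = 0; e2345: 32000/487227 - 32000/487227 = 0 — confirming B is simple. So B^2 = -4/9.
Answer: rotation, certificate B^2 = -4/9. The invariant at work: B^2 = -4/9 is unchanged by conjugation, hence its sign classifies the subgroup whatever basis B is written in.


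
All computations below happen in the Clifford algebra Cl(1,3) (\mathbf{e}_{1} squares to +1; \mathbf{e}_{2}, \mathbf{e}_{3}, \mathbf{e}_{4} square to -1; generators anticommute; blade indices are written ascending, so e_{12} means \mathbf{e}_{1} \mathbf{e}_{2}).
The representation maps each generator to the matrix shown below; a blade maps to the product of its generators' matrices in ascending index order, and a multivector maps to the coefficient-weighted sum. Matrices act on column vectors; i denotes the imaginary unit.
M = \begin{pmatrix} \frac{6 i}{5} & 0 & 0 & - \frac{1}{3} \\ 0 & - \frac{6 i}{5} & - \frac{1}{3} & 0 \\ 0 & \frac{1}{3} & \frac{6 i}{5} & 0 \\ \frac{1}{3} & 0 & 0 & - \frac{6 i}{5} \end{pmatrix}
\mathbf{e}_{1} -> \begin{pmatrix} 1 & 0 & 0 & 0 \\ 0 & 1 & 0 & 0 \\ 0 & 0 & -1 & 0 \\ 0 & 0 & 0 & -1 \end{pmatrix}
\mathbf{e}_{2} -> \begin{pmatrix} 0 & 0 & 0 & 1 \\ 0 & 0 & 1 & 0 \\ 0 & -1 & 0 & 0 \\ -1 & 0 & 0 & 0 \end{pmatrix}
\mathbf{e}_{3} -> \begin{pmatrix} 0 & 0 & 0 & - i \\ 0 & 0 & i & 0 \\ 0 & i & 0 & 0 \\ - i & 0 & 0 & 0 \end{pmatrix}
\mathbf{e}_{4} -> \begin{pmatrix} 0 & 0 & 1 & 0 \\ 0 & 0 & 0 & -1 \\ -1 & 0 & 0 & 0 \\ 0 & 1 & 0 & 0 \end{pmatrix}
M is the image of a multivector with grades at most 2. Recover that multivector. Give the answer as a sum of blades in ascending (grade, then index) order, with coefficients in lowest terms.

Method: the blade images are trace-orthogonal — tr(rho(e_A) rho(e_B)^-1) = 4 if A = B and 0 otherwise — and rho(e_A)^-1 = (e_A)^2 * rho(e_A) with (e_A)^2 = +1 or -1, so the coefficient of e_A in the preimage is (e_A)^2 * tr(M rho(e_A))/4.
Nonzero projections over blades of grade <= 2: e_{2}: (e_{2})^2 = -1, tr(M rho(e_{2})) = \frac{4}{3}, coefficient -\frac{1}{3}; e_{23}: (e_{23})^2 = -1, tr(M rho(e_{23})) = \frac{24}{5}, coefficient -\frac{6}{5}. Every other blade of grade <= 2 projects to 0.
Answer: -\frac{1}{3} e_{2} - \frac{6}{5} e_{23}


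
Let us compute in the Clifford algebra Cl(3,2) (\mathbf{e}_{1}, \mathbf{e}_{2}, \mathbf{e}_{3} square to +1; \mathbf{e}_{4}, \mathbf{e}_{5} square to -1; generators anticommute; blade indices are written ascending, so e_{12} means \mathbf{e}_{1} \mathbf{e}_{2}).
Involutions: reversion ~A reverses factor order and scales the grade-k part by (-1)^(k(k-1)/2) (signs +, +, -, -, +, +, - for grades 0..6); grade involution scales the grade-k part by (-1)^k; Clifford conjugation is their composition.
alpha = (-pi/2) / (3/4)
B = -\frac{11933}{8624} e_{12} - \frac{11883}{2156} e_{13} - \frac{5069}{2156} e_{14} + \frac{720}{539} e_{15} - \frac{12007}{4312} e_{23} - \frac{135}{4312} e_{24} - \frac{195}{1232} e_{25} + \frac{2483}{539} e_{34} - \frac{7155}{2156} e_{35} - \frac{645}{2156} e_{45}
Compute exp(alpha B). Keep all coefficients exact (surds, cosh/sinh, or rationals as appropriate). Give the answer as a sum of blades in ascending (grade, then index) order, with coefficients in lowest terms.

B^2 term by term: the squares give (-\frac{11933}{8624})^2*(e_{12})^2 + (-\frac{11883}{2156})^2*(e_{13})^2 + (-\frac{5069}{2156})^2*(e_{14})^2 + (\frac{720}{539})^2*(e_{15})^2 + (-\frac{12007}{4312})^2*(e_{23})^2 + (-\frac{135}{4312})^2*(e_{24})^2 + (-\frac{195}{1232})^2*(e_{25})^2 + (\frac{2483}{539})^2*(e_{34})^2 + (-\frac{7155}{2156})^2*(e_{35})^2 + (-\frac{645}{2156})^2*(e_{45})^2 = \frac{142396489}{74373376}*(-1) + \frac{141205689}{4648336}*(-1) + \frac{25694761}{4648336}*(+1) + \frac{518400}{290521}*(+1) + \frac{144168049}{18593344}*(-1) + \frac{18225}{18593344}*(+1) + \frac{38025}{1517824}*(+1) + \frac{6165289}{290521}*(+1) + \frac{51194025}{4648336}*(+1) + \frac{416025}{4648336}*(-1) = -\frac{9}{16} (each basis 2-blade squares to minus the product of its generators' squares); cross terms between blades sharing an index anticommute and cancel; the commuting (index-disjoint) pairs give grade-4 terms 2*c*c'*(blade product), which cancel blade by blade — e_{1234}: -\frac{29629639}{2324168} - \frac{1604205}{4648336} + \frac{60863483}{4648336} = 0; e_{1235}: \frac{85380615}{9296672} - \frac{2317185}{1328096} - \frac{2161260}{290521} = 0; e_{1245}: \frac{7696785}{9296672} - \frac{988455}{1328096} - \frac{24300}{290521} = 0; e_{1345}: \frac{7664535}{2324168} - \frac{36268695}{2324168} + \frac{3575520}{290521} = 0; e_{2345}: \frac{7744515}{4648336} - \frac{965925}{4648336} - \frac{484185}{332024} = 0 — confirming B is simple. So B^2 = -\frac{9}{16}.
B^2 = -\frac{9}{16} — the series telescopes trigonometrically here: l = \frac{3}{4}, alpha*l = - \frac{\pi}{2}, so exp(alpha B) = cos(- \frac{\pi}{2}) + (sin(- \frac{\pi}{2})/(\frac{3}{4}))*B = 0 + (- \frac{4}{3})*B.
Answer: \frac{11933}{6468} e_{12} + \frac{3961}{539} e_{13} + \frac{5069}{1617} e_{14} - \frac{960}{539} e_{15} + \frac{12007}{3234} e_{23} + \frac{45}{1078} e_{24} + \frac{65}{308} e_{25} - \frac{9932}{1617} e_{34} + \frac{2385}{539} e_{35} + \frac{215}{539} e_{45}


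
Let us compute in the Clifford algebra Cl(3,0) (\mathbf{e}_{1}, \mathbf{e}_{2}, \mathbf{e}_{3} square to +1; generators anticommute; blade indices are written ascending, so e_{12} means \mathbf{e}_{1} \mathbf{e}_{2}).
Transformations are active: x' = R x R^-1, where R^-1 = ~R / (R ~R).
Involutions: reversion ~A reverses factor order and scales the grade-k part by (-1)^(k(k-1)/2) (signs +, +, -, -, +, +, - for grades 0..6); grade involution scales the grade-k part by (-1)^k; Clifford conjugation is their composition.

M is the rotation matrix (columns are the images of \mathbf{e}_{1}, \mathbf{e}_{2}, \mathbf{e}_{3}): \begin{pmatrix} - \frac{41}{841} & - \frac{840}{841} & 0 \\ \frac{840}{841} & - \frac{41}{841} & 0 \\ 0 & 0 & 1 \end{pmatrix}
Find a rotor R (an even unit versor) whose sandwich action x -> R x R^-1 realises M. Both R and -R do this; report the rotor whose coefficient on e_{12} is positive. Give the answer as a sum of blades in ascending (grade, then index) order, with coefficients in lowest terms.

Method: write R = a + b12*e_{12} + b13*e_{13} + b23*e_{23} with a^2 + b12^2 + b13^2 + b23^2 = 1 (so R^-1 = ~R). Expanding the columns R e_j ~R gives tr M = 4a^2 - 1 and, from the antisymmetric part, M21 - M12 = -4a*b12, M13 - M31 = 4a*b13, M32 - M23 = -4a*b23.
Here tr M = \frac{759}{841}, so a^2 = (1 + tr M)/4 = \frac{400}{841} and a = ±\frac{20}{29}. Taking a = \frac{20}{29}: M21 - M12 = \frac{1680}{841}, M13 - M31 = 0, M32 - M23 = 0, giving b12 = -\frac{21}{29}, b13 = 0, b23 = 0, i.e. R = \frac{20}{29} - \frac{21}{29} e_{12}.
Its e_{12} coefficient is negative, so report the other preimage -R.
Answer: -\frac{20}{29} + \frac{21}{29} e_{12}. Note: both R and -R realise this M (trace \frac{759}{841}); the covering map identifies them, and the e_{12}-coefficient sign is the tie-breaker.


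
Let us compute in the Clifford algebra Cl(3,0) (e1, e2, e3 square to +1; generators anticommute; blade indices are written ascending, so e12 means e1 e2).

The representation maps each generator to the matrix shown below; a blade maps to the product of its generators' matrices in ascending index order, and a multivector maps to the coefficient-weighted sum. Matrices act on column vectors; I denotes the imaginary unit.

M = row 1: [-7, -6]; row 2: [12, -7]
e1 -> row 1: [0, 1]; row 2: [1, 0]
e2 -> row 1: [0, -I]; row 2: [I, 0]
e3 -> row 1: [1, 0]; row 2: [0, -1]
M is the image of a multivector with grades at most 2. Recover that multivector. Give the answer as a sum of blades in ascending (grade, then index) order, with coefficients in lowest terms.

Method: 1, rho(e1), rho(e2), rho(e3) form a trace-orthogonal basis of the 2x2 complex matrices (tr(X Y) = 2 if X = Y, else 0), so M = m0*1 + m1*rho(e1) + m2*rho(e2) + m3*rho(e3) with m0 = tr(M)/2 = -7, m1 = tr(M rho(e1))/2 = 3, m2 = tr(M rho(e2))/2 = -9*I, m3 = tr(M rho(e3))/2 = 0.
Multiplying table entries, the bivector images are rho(e12) = I*rho(e3), rho(e13) = -I*rho(e2), rho(e23) = I*rho(e1); with real blade coefficients the real parts of m0..m3 are the coefficients of 1, e1, e2, e3 and the imaginary parts give the bivectors (e23: Im m1, e13: -Im m2, e12: Im m3).
Answer: -7 + 3*e1 + 9*e13


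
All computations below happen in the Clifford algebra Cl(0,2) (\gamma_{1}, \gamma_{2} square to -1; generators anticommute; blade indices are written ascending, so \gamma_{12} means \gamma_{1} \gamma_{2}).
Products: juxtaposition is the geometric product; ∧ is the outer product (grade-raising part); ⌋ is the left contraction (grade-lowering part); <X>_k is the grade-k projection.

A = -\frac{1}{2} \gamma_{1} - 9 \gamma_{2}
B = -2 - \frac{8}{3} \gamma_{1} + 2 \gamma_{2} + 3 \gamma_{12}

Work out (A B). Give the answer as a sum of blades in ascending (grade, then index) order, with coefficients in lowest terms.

step 1: \frac{50}{3} - 26 \gamma_{1} + \frac{39}{2} \gamma_{2} - 25 \gamma_{12}
Answer: \frac{50}{3} - 26 \gamma_{1} + \frac{39}{2} \gamma_{2} - 25 \gamma_{12}


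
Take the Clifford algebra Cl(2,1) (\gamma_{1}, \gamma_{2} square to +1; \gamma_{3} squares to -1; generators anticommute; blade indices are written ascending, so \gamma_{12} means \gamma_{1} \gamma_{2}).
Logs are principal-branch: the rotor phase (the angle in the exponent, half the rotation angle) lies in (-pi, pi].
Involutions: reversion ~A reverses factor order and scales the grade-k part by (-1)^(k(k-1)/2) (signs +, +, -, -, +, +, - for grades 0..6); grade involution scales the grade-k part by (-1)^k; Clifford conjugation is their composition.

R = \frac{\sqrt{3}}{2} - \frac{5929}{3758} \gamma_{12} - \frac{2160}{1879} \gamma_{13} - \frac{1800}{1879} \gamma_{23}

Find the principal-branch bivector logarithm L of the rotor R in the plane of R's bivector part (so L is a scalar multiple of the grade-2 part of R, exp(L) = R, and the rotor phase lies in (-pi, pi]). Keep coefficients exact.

The scalar part of R is \frac{\sqrt{3}}{2}, which fixes the principal-branch rotor phase; the unit plane is then the bivector part divided by the sine of that phase, and L is that plane scaled by the phase.
Concretely: cos(phase) = \frac{\sqrt{3}}{2} gives phase = ±\frac{\pi}{6}, and since phase/sin(phase) is even the sign is immaterial: L = (phase/sin(phase)) * <R>_2 = (\frac{\pi}{3}) * <R>_2.
Answer: - \frac{5929 \pi}{11274} \gamma_{12} - \frac{720 \pi}{1879} \gamma_{13} - \frac{600 \pi}{1879} \gamma_{23}


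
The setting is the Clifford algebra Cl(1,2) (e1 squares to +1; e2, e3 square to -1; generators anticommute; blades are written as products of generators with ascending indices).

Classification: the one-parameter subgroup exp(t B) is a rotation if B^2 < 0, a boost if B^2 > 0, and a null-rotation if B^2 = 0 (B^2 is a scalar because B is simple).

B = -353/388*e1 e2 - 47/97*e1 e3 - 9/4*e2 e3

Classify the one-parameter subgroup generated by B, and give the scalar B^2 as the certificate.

B^2 term by term: the squares give (-353/388)^2*(e1 e2)^2 + (-47/97)^2*(e1 e3)^2 + (-9/4)^2*(e2 e3)^2 = 124609/150544*(+1) + 2209/9409*(+1) + 81/16*(-1) = -4 (each basis 2-blade squares to minus the product of its generators' squares); cross terms between blades sharing an index anticommute and cancel. So B^2 = -4.
Answer: rotation, certificate B^2 = -4. Certificate logic: -4 is a conjugation-invariant scalar, so its sign fixes rotation versus boost versus null-rotation outright.


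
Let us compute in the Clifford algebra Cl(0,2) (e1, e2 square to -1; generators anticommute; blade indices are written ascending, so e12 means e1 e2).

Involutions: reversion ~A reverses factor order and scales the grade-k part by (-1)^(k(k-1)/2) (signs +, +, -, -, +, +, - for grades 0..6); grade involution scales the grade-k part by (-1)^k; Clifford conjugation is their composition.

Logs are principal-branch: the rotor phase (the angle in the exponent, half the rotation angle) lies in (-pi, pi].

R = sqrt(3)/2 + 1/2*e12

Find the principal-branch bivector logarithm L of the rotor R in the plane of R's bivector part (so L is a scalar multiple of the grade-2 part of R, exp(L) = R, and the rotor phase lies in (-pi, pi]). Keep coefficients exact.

The scalar part of R is sqrt(3)/2, which pins the rotor phase on the principal branch; dividing the bivector part by the sine of that phase recovers the unit plane, and L is the phase times that plane.
Concretely: cos(phase) = sqrt(3)/2 gives phase = ±pi/6, and since phase/sin(phase) is even the sign is immaterial: L = (phase/sin(phase)) * <R>_2 = (pi/3) * <R>_2.
Answer: pi/6*e12


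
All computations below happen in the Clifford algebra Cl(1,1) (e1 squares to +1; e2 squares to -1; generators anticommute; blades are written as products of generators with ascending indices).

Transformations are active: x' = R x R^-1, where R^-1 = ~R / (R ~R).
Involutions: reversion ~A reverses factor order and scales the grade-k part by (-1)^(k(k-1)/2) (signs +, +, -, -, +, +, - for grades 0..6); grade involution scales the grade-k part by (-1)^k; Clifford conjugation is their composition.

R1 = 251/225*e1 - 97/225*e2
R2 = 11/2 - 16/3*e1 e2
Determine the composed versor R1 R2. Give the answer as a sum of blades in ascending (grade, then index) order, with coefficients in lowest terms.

Distribute over the terms of R1 (each basis-blade product reordered to ascending indices, repeated generators contracted through their squares):
(251/225*e1) R2 = 2761/450*e1 - 4016/675*e2
(-97/225*e2) R2 = 1552/675*e1 - 1067/450*e2
Summing the partial products and collecting blades:
Answer: 11387/1350*e1 - 11233/1350*e2


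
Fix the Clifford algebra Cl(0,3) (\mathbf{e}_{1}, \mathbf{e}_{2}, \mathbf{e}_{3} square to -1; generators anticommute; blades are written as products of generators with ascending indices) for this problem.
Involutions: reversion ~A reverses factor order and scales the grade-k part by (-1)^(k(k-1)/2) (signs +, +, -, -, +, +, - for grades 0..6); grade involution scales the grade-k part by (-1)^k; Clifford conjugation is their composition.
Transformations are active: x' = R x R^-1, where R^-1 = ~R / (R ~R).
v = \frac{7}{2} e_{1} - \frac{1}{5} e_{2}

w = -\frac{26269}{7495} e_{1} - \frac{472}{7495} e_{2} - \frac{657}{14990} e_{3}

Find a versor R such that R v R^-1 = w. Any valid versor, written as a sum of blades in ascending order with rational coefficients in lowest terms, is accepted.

R = v + w = -\frac{73}{14990} e_{1} - \frac{1971}{7495} e_{2} - \frac{657}{14990} e_{3} works: the equal norms (-\frac{1229}{100}) guarantee its sandwich swaps v into w.
Answer: -\frac{73}{14990} e_{1} - \frac{1971}{7495} e_{2} - \frac{657}{14990} e_{3}


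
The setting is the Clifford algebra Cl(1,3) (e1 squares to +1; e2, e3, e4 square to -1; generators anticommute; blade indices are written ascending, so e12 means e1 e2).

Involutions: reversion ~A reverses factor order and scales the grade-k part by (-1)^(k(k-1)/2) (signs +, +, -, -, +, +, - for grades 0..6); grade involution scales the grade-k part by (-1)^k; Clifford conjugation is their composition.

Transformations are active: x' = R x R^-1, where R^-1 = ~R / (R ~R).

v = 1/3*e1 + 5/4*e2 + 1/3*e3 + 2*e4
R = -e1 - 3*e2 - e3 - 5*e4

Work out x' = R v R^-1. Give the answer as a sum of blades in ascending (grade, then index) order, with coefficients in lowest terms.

~R = -e1 - 3*e2 - e3 - 5*e4, and R ~R = -34, so R^-1 = ~R / (-34).
R v = 55/4 - 1/4*e12 - 1/3*e14 + 1/4*e23 + 1/4*e24 - 1/3*e34
Answer: 97/204*e1 + 20/17*e2 + 97/204*e3 + 139/68*e4


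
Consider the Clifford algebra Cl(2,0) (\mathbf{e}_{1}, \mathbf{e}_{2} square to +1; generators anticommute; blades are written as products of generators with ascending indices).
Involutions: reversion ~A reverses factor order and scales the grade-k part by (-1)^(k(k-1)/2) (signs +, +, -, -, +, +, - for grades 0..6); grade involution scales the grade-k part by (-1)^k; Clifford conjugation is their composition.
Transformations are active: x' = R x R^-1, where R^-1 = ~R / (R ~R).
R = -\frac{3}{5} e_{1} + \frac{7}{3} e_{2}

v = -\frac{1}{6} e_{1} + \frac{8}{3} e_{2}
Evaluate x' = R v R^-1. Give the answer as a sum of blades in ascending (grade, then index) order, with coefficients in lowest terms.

~R = -\frac{3}{5} e_{1} + \frac{7}{3} e_{2}, and R ~R = \frac{1306}{225}, so R^-1 = ~R / (\frac{1306}{225}).
R v = \frac{569}{90} - \frac{109}{90} e_{1} e_{2}
Answer: -\frac{2234}{1959} e_{1} + \frac{9467}{3918} e_{2}


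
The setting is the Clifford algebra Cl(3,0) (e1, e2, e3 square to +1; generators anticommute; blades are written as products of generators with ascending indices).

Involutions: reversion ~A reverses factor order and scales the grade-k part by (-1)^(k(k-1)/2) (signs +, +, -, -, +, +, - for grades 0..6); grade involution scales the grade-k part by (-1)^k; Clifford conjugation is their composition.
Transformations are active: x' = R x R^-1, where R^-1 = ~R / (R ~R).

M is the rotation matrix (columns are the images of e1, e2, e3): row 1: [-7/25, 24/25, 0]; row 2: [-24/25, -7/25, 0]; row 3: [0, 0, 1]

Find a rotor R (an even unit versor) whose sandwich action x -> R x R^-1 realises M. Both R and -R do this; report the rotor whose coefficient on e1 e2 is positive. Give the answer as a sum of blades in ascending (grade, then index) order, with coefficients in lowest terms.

Method: write R = a + b12*e1 e2 + b13*e1 e3 + b23*e2 e3 with a^2 + b12^2 + b13^2 + b23^2 = 1 (so R^-1 = ~R). Expanding the columns R e_j ~R gives tr M = 4a^2 - 1 and, from the antisymmetric part, M21 - M12 = -4a*b12, M13 - M31 = 4a*b13, M32 - M23 = -4a*b23.
Here tr M = 11/25, so a^2 = (1 + tr M)/4 = 9/25 and a = ±3/5. Taking a = 3/5: M21 - M12 = -48/25, M13 - M31 = 0, M32 - M23 = 0, giving b12 = 4/5, b13 = 0, b23 = 0, i.e. R = 3/5 + 4/5*e1 e2.
Its e1 e2 coefficient is already positive.
Answer: 3/5 + 4/5*e1 e2. Uniqueness: Spin(3) -> SO(3) maps R and -R to the same rotation of trace 11/25; fixing the sign of the e1 e2 coefficient removes the ambiguity.


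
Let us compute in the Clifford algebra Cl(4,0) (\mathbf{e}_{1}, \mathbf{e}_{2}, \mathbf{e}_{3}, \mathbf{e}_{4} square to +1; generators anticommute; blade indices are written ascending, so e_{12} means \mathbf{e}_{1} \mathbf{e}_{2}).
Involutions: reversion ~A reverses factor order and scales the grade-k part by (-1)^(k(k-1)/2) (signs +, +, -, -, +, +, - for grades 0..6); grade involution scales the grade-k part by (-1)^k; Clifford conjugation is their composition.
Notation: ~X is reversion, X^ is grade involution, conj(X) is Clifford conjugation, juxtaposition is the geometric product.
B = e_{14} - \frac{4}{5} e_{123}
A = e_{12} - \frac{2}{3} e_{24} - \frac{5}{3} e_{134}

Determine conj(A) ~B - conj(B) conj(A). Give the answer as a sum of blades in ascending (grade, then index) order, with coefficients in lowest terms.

first term: \frac{37}{15} e_{3} - \frac{2}{3} e_{12} + \frac{1}{3} e_{24} + \frac{8}{15} e_{134}
second term: \frac{13}{15} e_{3} + \frac{2}{3} e_{12} + \frac{7}{3} e_{24} + \frac{8}{15} e_{134}
Answer: \frac{8}{5} e_{3} - \frac{4}{3} e_{12} - 2 e_{24}


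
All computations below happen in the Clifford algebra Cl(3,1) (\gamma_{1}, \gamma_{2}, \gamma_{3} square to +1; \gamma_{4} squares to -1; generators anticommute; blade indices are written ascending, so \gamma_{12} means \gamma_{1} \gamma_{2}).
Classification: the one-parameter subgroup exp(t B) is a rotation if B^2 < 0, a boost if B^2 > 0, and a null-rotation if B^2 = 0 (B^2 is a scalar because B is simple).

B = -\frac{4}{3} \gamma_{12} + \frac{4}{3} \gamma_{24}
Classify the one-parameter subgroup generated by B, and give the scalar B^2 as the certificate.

B^2 term by term: the squares give (-\frac{4}{3})^2*(\gamma_{12})^2 + (\frac{4}{3})^2*(\gamma_{24})^2 = \frac{16}{9}*(-1) + \frac{16}{9}*(+1) = 0 (each basis 2-blade squares to minus the product of its generators' squares); cross terms between blades sharing an index anticommute and cancel. So B^2 = 0.
Answer: null-rotation, certificate B^2 = 0. The class reads off the invariant scalar 0 directly.


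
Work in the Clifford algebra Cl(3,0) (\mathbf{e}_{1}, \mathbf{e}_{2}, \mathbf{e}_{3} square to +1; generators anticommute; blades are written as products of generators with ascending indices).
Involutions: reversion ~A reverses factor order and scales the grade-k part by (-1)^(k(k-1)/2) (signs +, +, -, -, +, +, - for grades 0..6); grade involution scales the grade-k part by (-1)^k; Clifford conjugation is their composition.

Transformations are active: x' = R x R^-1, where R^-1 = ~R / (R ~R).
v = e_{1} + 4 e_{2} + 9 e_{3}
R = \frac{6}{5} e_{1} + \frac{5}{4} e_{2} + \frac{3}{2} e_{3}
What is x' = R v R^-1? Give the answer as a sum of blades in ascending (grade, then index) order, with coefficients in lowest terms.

~R = \frac{6}{5} e_{1} + \frac{5}{4} e_{2} + \frac{3}{2} e_{3}, and R ~R = \frac{2101}{400}, so R^-1 = ~R / (\frac{2101}{400}).
R v = \frac{197}{10} + \frac{71}{20} e_{1} e_{2} + \frac{93}{10} e_{1} e_{3} + \frac{21}{4} e_{2} e_{3}
Answer: \frac{16811}{2101} e_{1} + \frac{11296}{2101} e_{2} + \frac{4731}{2101} e_{3}


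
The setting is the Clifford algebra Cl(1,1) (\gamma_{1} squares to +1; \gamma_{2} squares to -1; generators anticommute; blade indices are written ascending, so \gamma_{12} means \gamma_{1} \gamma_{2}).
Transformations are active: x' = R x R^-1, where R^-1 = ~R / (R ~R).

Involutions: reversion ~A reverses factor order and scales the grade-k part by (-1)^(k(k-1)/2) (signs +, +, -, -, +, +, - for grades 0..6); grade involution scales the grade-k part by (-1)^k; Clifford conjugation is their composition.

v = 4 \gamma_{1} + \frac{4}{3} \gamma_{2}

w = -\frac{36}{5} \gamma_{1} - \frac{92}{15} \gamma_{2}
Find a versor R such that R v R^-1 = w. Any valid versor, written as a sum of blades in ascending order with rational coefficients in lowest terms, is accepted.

The midline construction: v and w both square to \frac{128}{9}, so reflecting in their sum -\frac{16}{5} \gamma_{1} - \frac{24}{5} \gamma_{2} exchanges them.
Answer: -\frac{16}{5} \gamma_{1} - \frac{24}{5} \gamma_{2}


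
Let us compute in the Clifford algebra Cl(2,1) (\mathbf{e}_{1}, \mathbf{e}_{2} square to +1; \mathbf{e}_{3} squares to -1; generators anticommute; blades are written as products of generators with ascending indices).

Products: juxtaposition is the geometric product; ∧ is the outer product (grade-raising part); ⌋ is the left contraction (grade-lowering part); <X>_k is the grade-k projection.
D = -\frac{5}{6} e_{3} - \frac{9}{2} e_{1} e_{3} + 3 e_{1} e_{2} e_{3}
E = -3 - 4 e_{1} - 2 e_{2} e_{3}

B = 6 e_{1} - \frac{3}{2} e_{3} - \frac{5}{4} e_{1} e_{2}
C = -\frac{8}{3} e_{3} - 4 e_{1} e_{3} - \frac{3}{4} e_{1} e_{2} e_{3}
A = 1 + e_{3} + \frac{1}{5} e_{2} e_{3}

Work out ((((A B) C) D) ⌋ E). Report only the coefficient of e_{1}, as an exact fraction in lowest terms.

step 1: \frac{3}{2} + 6 e_{1} + \frac{3}{10} e_{2} - \frac{3}{2} e_{3} - \frac{5}{4} e_{1} e_{2} - \frac{23}{4} e_{1} e_{3} - \frac{1}{20} e_{1} e_{2} e_{3}
step 2: \frac{1523}{80} - \frac{28}{3} e_{1} - \frac{361}{80} e_{2} - \frac{463}{16} e_{3} - \frac{151}{120} e_{1} e_{2} - \frac{871}{40} e_{1} e_{3} - \frac{103}{10} e_{2} e_{3} + \frac{409}{120} e_{1} e_{2} e_{3}
step 3: \frac{40367}{480} + \frac{38963}{480} e_{1} + \frac{17299}{240} e_{2} + \frac{14357}{480} e_{3} + \frac{15589}{360} e_{1} e_{2} - \frac{92669}{1440} e_{1} e_{3} - \frac{14353}{480} e_{2} e_{3} + \frac{54511}{1440} e_{1} e_{2} e_{3}
step 4: -\frac{82749}{160} - \frac{40367}{120} e_{1} - \frac{14357}{240} e_{2} - \frac{17299}{120} e_{3} - \frac{40367}{240} e_{2} e_{3}
Answer: -\frac{40367}{120}


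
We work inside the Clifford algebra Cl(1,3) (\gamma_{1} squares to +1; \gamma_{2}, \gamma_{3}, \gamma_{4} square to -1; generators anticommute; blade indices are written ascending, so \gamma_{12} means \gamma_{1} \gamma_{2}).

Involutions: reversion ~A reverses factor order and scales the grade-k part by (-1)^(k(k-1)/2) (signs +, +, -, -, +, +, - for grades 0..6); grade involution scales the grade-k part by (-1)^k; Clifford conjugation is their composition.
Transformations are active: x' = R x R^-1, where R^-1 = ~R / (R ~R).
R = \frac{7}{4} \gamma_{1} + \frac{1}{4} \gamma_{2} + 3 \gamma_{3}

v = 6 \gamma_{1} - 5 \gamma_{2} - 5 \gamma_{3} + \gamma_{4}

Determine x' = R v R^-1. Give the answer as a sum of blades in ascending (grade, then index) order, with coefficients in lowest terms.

~R = \frac{7}{4} \gamma_{1} + \frac{1}{4} \gamma_{2} + 3 \gamma_{3}, and R ~R = -6, so R^-1 = ~R / (-6).
R v = \frac{107}{4} - \frac{41}{4} \gamma_{12} - \frac{107}{4} \gamma_{13} + \frac{7}{4} \gamma_{14} + \frac{55}{4} \gamma_{23} + \frac{1}{4} \gamma_{24} + 3 \gamma_{34}
Answer: -\frac{1037}{48} \gamma_{1} + \frac{133}{48} \gamma_{2} - \frac{87}{4} \gamma_{3} - \gamma_{4}


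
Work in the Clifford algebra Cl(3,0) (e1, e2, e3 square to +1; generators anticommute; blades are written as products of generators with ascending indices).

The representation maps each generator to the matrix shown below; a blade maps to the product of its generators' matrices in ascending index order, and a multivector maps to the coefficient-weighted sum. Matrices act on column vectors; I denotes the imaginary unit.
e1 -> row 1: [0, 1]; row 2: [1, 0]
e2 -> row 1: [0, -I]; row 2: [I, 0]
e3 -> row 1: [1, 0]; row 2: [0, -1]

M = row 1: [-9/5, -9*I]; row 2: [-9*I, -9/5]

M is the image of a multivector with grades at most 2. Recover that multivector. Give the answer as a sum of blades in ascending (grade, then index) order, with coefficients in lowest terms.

Method: 1, rho(e1), rho(e2), rho(e3) form a trace-orthogonal basis of the 2x2 complex matrices (tr(X Y) = 2 if X = Y, else 0), so M = m0*1 + m1*rho(e1) + m2*rho(e2) + m3*rho(e3) with m0 = tr(M)/2 = -9/5, m1 = tr(M rho(e1))/2 = -9*I, m2 = tr(M rho(e2))/2 = 0, m3 = tr(M rho(e3))/2 = 0.
Multiplying table entries, the bivector images are rho(e1 e2) = I*rho(e3), rho(e1 e3) = -I*rho(e2), rho(e2 e3) = I*rho(e1); with real blade coefficients the real parts of m0..m3 are the coefficients of 1, e1, e2, e3 and the imaginary parts give the bivectors (e2 e3: Im m1, e1 e3: -Im m2, e1 e2: Im m3).
Answer: -9/5 - 9*e2 e3


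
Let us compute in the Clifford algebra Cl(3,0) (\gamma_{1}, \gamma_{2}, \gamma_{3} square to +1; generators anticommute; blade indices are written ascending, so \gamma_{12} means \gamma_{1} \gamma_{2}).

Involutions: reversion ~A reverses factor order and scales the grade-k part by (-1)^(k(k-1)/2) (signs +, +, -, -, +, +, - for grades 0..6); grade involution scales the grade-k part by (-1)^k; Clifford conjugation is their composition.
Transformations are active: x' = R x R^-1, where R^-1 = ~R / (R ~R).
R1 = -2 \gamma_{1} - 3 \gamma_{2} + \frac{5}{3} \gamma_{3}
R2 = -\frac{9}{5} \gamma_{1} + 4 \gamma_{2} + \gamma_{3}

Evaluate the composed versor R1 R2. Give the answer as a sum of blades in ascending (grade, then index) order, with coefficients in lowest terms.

Distribute over the terms of R1 (each basis-blade product reordered to ascending indices, repeated generators contracted through their squares):
(-2 \gamma_{1}) R2 = \frac{18}{5} - 8 \gamma_{12} - 2 \gamma_{13}
(-3 \gamma_{2}) R2 = -12 - \frac{27}{5} \gamma_{12} - 3 \gamma_{23}
(\frac{5}{3} \gamma_{3}) R2 = \frac{5}{3} + 3 \gamma_{13} - \frac{20}{3} \gamma_{23}
Summing the partial products and collecting blades:
Answer: -\frac{101}{15} - \frac{67}{5} \gamma_{12} + \gamma_{13} - \frac{29}{3} \gamma_{23}
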